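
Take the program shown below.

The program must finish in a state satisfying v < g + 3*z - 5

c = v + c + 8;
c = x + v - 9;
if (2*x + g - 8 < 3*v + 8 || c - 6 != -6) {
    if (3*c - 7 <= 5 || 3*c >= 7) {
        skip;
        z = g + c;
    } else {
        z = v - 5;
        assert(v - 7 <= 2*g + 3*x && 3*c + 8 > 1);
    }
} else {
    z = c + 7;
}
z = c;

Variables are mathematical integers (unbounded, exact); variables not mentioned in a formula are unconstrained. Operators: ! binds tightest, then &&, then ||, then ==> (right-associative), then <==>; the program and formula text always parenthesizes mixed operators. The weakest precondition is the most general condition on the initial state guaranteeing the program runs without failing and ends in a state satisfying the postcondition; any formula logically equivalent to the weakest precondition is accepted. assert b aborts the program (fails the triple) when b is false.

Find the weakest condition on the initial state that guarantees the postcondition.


Working backward. After the program, v < g + 3*z - 5 must hold.
Before z := c: v < 3*c + g - 5
Then branch requires ((3*c <= 12 || 3*c >= 7) ==> v < 3*c + g - 5) && ((!(3*c <= 12 || 3*c >= 7)) ==> (v <= 2*g + 3*x + 7 && 3*c > -7 && v < 3*c + g - 5)); else branch requires v < 3*c + g - 5.
Before the if: ((g + 2*x < 3*v + 16 || c != 0) ==> (((3*c <= 12 || 3*c >= 7) ==> v < 3*c + g - 5) && ((!(3*c <= 12 || 3*c >= 7)) ==> (v <= 2*g + 3*x + 7 && 3*c > -7 && v < 3*c + g - 5)))) && ((!(g + 2*x < 3*v + 16 || c != 0)) ==> v < 3*c + g - 5)
Before c := x + v - 9: ((g + 2*x < 3*v + 16 || v + x != 9) ==> (((3*v + 3*x <= 39 || 3*v + 3*x >= 34) ==> g + 2*v + 3*x > 32) && ((!(3*v + 3*x <= 39 || 3*v + 3*x >= 34)) ==> (v <= 2*g + 3*x + 7 && 3*v + 3*x > 20 && g + 2*v + 3*x > 32)))) && ((!(g + 2*x < 3*v + 16 || v + x != 9)) ==> g + 2*v + 3*x > 32)
Before c := v + c + 8: ((g + 2*x < 3*v + 16 || v + x != 9) ==> (((3*v + 3*x <= 39 || 3*v + 3*x >= 34) ==> g + 2*v + 3*x > 32) && ((!(3*v + 3*x <= 39 || 3*v + 3*x >= 34)) ==> (v <= 2*g + 3*x + 7 && 3*v + 3*x > 20 && g + 2*v + 3*x > 32)))) && ((!(g + 2*x < 3*v + 16 || v + x != 9)) ==> g + 2*v + 3*x > 32)
Answer: WP = ((g + 2*x < 3*v + 16 || v + x != 9) ==> (((3*v + 3*x <= 39 || 3*v + 3*x >= 34) ==> g + 2*v + 3*x > 32) && ((!(3*v + 3*x <= 39 || 3*v + 3*x >= 34)) ==> (v <= 2*g + 3*x + 7 && 3*v + 3*x > 20 && g + 2*v + 3*x > 32)))) && ((!(g + 2*x < 3*v + 16 || v + x != 9)) ==> g + 2*v + 3*x > 32)


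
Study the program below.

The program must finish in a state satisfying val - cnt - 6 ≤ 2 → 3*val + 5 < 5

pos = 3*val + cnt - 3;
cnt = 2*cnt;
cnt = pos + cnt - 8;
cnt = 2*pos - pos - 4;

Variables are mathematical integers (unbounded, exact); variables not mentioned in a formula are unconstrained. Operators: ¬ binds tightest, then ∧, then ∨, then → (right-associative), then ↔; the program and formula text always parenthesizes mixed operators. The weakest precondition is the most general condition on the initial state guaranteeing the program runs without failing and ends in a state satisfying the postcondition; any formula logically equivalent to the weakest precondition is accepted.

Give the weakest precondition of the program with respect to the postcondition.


Working backward. After the program, the postcondition val - cnt - 6 ≤ 2 → 3*val + 5 < 5 must hold; in canonical form it is val ≤ cnt + 8 → 3*val < 0.
Before cnt := 2*pos - pos - 4: val ≤ pos + 4 → 3*val < 0
Before cnt := pos + cnt - 8: val ≤ pos + 4 → 3*val < 0
Before cnt := 2*cnt: val ≤ pos + 4 → 3*val < 0
Before pos := 3*val + cnt - 3: cnt + 2*val ≥ -1 → 3*val < 0
Answer: WP = cnt + 2*val ≥ -1 → 3*val < 0


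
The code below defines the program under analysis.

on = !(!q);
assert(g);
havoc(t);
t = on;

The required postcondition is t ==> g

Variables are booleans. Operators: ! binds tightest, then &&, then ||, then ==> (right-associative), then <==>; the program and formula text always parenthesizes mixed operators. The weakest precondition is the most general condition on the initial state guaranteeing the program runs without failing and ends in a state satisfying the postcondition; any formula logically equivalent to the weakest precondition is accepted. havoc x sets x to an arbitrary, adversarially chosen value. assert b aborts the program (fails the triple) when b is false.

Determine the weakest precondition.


Working backward. After the program, t ==> g must hold.
Before t := on: on ==> g
Before havoc t: on ==> g
Before assert g: g && (on ==> g)
Before on := !(!q): g && (q ==> g)
Answer: WP = g && (q ==> g)


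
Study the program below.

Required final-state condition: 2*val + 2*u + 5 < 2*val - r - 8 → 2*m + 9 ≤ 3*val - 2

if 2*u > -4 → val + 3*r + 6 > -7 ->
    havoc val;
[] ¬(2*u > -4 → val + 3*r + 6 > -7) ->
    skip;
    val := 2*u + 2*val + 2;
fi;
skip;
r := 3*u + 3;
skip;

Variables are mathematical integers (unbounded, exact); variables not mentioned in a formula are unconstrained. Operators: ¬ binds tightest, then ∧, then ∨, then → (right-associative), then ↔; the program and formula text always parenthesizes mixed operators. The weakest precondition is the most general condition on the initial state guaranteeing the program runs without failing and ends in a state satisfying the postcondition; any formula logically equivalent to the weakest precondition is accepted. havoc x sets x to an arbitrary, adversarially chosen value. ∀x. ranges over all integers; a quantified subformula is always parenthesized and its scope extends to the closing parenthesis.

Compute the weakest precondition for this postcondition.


Working backward. After the program, the postcondition 2*val + 2*u + 5 < 2*val - r - 8 → 2*m + 9 ≤ 3*val - 2 must hold; in canonical form it is r + 2*u < -13 → 2*m ≤ 3*val - 11.
Before skip: r + 2*u < -13 → 2*m ≤ 3*val - 11
Before r := 3*u + 3: 5*u < -16 → 2*m ≤ 3*val - 11
Before skip: 5*u < -16 → 2*m ≤ 3*val - 11
Then branch requires ∀val_1. (5*u < -16 → 2*m ≤ 3*val_1 - 11); else branch requires 5*u < -16 → 2*m ≤ 6*u + 6*val - 5.
Before the if: ((2*u > -4 → 3*r + val > -13) → (∀val_1. (5*u < -16 → 2*m ≤ 3*val_1 - 11))) ∧ ((¬(2*u > -4 → 3*r + val > -13)) → (5*u < -16 → 2*m ≤ 6*u + 6*val - 5))
Answer: WP = ((2*u > -4 → 3*r + val > -13) → (∀val_1. (5*u < -16 → 2*m ≤ 3*val_1 - 11))) ∧ ((¬(2*u > -4 → 3*r + val > -13)) → (5*u < -16 → 2*m ≤ 6*u + 6*val - 5))


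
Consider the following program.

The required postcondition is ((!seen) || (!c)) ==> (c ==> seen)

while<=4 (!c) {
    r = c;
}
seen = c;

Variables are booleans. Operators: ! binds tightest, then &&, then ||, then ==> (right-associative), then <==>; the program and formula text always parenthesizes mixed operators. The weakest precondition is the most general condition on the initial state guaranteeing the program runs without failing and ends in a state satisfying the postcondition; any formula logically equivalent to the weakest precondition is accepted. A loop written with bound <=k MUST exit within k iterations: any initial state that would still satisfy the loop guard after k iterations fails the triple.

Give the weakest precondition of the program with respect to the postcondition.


Working backward. After the program, ((!seen) || (!c)) ==> (c ==> seen) must hold.
Before seen := c: true
Before the loop (bound <=4), unroll the exhaustion recursion (WP_0 = exit-now case; WP_j = one more guarded iteration, up to j = 4):
  WP_0: c
  WP_1: (!c) ==> c
  WP_2: (!c) ==> ((!c) ==> c)
  WP_3: (!c) ==> ((!c) ==> ((!c) ==> c))
  WP_4: (!c) ==> ((!c) ==> ((!c) ==> ((!c) ==> c)))
So before the loop: (!c) ==> ((!c) ==> ((!c) ==> ((!c) ==> c)))
Answer: WP = (!c) ==> ((!c) ==> ((!c) ==> ((!c) ==> c)))


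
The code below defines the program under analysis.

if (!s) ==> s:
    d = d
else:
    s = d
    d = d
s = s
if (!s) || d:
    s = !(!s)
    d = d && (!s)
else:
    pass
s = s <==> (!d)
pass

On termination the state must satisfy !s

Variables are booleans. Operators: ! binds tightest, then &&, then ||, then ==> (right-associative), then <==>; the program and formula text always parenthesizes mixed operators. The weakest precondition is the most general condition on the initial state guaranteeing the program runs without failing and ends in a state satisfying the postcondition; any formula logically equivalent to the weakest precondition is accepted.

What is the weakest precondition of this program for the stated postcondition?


Working backward. After the program, !s must hold.
Before skip: !s
Before s := s <==> (!d): !(s <==> (!d))
Then branch requires !(s <==> (!(d && (!s)))); else branch requires !(s <==> (!d)).
Before the if: (((!s) || d) ==> (!(s <==> (!(d && (!s)))))) && ((!((!s) || d)) ==> (!(s <==> (!d))))
Before s := s: (((!s) || d) ==> (!(s <==> (!(d && (!s)))))) && ((!((!s) || d)) ==> (!(s <==> (!d))))
Then branch requires (((!s) || d) ==> (!(s <==> (!(d && (!s)))))) && ((!((!s) || d)) ==> (!(s <==> (!d)))); else branch requires !d.
Before the if: (((!s) ==> s) ==> ((((!s) || d) ==> (!(s <==> (!(d && (!s)))))) && ((!((!s) || d)) ==> (!(s <==> (!d)))))) && ((!((!s) ==> s)) ==> (!d))
Answer: WP = (((!s) ==> s) ==> ((((!s) || d) ==> (!(s <==> (!(d && (!s)))))) && ((!((!s) || d)) ==> (!(s <==> (!d)))))) && ((!((!s) ==> s)) ==> (!d))


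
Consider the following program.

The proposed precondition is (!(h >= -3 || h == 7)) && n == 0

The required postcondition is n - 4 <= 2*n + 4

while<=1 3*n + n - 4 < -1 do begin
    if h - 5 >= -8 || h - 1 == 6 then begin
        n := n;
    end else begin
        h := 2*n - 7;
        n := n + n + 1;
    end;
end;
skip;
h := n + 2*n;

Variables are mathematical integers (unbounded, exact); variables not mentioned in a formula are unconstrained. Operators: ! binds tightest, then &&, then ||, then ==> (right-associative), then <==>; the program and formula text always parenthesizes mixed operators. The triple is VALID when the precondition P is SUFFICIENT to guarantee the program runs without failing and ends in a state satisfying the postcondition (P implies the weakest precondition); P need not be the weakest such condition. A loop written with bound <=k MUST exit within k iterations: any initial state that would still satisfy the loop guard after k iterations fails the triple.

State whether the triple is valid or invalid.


Working backward. After the program, the postcondition n - 4 <= 2*n + 4 must hold; in canonical form it is n >= -8.
Before h := n + 2*n: n >= -8
Before skip: n >= -8
Before the loop (bound <=1), unroll the exhaustion recursion (WP_0 = exit-now case; WP_j = one more guarded iteration, up to j = 1):
  WP_0: (!(4*n < 3)) && n >= -8
  WP_1: (4*n < 3 ==> (((h >= -3 || h == 7) ==> ((!(4*n < 3)) && n >= -8)) && ((!(h >= -3 || h == 7)) ==> ((!(8*n < -1)) && 2*n >= -9)))) && ((!(4*n < 3)) ==> n >= -8)
So before the loop: (4*n < 3 ==> (((h >= -3 || h == 7) ==> ((!(4*n < 3)) && n >= -8)) && ((!(h >= -3 || h == 7)) ==> ((!(8*n < -1)) && 2*n >= -9)))) && ((!(4*n < 3)) ==> n >= -8)
The weakest precondition is (4*n < 3 ==> (((h >= -3 || h == 7) ==> ((!(4*n < 3)) && n >= -8)) && ((!(h >= -3 || h == 7)) ==> ((!(8*n < -1)) && 2*n >= -9)))) && ((!(4*n < 3)) ==> n >= -8).
Check whether (!(h >= -3 || h == 7)) && n == 0 implies it.
Every state satisfying the precondition satisfies the weakest precondition: the implication holds.
Answer: valid


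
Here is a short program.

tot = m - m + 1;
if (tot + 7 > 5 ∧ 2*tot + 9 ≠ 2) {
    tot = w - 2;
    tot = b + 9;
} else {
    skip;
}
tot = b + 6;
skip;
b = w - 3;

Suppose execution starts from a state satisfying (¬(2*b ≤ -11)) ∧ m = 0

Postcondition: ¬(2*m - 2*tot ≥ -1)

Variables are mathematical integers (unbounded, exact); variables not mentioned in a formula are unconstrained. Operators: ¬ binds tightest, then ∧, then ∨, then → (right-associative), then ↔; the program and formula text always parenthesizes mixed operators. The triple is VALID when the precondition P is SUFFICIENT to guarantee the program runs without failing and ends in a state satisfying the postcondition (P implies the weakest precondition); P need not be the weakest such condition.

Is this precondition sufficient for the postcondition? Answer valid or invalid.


Working backward. After the program, the postcondition ¬(2*m - 2*tot ≥ -1) must hold; in canonical form it is ¬(2*m ≥ 2*tot - 1).
Before b := w - 3: ¬(2*m ≥ 2*tot - 1)
Before skip: ¬(2*m ≥ 2*tot - 1)
Before tot := b + 6: ¬(2*m ≥ 2*b + 11)
Then branch requires ¬(2*m ≥ 2*b + 11); else branch requires ¬(2*m ≥ 2*b + 11).
Before the if: ((tot > -2 ∧ 2*tot ≠ -7) → (¬(2*m ≥ 2*b + 11))) ∧ ((¬(tot > -2 ∧ 2*tot ≠ -7)) → (¬(2*m ≥ 2*b + 11)))
Before tot := m - m + 1: ¬(2*m ≥ 2*b + 11)
The weakest precondition is ¬(2*m ≥ 2*b + 11).
Check whether (¬(2*b ≤ -11)) ∧ m = 0 implies it.
Every state satisfying the precondition satisfies the weakest precondition: the implication holds.
Answer: valid


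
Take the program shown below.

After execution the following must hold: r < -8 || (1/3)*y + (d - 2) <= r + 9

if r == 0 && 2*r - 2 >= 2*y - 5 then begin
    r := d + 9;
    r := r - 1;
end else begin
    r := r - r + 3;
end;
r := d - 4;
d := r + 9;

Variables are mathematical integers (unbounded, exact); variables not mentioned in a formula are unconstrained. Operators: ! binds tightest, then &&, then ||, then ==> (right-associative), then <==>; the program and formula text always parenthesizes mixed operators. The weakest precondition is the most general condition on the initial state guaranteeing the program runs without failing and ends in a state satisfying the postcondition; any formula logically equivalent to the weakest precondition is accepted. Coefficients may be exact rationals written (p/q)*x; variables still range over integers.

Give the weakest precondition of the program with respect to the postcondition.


Working backward. After the program, the postcondition r < -8 || (1/3)*y + (d - 2) <= r + 9 must hold; in canonical form it is r < -8 || d + (1/3)*y <= r + 11.
Before d := r + 9: r < -8 || (1/3)*y <= 2
Before r := d - 4: d < -4 || (1/3)*y <= 2
Then branch requires d < -4 || (1/3)*y <= 2; else branch requires d < -4 || (1/3)*y <= 2.
Before the if: ((r == 0 && 2*r >= 2*y - 3) ==> (d < -4 || (1/3)*y <= 2)) && ((!(r == 0 && 2*r >= 2*y - 3)) ==> (d < -4 || (1/3)*y <= 2))
Answer: WP = ((r == 0 && 2*r >= 2*y - 3) ==> (d < -4 || (1/3)*y <= 2)) && ((!(r == 0 && 2*r >= 2*y - 3)) ==> (d < -4 || (1/3)*y <= 2))


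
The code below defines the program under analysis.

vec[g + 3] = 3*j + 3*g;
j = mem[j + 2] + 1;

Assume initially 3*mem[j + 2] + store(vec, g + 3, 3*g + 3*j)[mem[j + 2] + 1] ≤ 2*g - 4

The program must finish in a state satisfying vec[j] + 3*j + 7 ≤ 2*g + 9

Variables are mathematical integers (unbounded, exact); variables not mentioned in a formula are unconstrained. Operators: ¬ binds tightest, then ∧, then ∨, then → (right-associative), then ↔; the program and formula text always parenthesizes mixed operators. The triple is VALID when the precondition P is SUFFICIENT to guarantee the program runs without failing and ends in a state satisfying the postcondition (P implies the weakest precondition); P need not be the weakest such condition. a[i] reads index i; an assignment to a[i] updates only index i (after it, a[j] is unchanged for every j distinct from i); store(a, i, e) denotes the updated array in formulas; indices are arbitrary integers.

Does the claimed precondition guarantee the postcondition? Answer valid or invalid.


Working backward. After the program, the postcondition vec[j] + 3*j + 7 ≤ 2*g + 9 must hold; in canonical form it is vec[j] + 3*j ≤ 2*g + 2.
Before j := mem[j + 2] + 1: 3*mem[j + 2] + vec[mem[j + 2] + 1] ≤ 2*g - 1
Before vec[g + 3] := 3*j + 3*g: 3*mem[j + 2] + store(vec, g + 3, 3*g + 3*j)[mem[j + 2] + 1] ≤ 2*g - 1
The weakest precondition is 3*mem[j + 2] + store(vec, g + 3, 3*g + 3*j)[mem[j + 2] + 1] ≤ 2*g - 1.
Check whether 3*mem[j + 2] + store(vec, g + 3, 3*g + 3*j)[mem[j + 2] + 1] ≤ 2*g - 4 implies it.
Every state satisfying the precondition satisfies the weakest precondition: the implication holds.
Answer: valid


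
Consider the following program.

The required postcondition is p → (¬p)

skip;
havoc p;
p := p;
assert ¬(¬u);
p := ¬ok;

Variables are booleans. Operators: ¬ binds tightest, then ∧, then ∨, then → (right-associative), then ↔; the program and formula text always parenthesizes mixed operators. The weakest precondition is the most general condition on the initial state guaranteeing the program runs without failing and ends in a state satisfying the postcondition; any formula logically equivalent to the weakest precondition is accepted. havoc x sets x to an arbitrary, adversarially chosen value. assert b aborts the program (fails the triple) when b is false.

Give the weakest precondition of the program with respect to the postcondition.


Working backward. After the program, p → (¬p) must hold.
Before p := ¬ok: (¬ok) → ok
Before assert ¬(¬u): u ∧ ((¬ok) → ok)
Before p := p: u ∧ ((¬ok) → ok)
Before havoc p: u ∧ ((¬ok) → ok)
Before skip: u ∧ ((¬ok) → ok)
Answer: WP = u ∧ ((¬ok) → ok)


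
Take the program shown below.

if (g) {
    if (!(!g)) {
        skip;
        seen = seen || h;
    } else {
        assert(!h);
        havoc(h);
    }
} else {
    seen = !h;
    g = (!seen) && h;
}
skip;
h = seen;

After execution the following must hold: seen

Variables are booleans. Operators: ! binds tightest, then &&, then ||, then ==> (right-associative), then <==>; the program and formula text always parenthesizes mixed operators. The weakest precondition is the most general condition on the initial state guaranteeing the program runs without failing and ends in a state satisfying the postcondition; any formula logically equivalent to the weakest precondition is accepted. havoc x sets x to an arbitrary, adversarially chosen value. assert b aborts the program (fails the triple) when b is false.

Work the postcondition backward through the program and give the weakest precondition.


Working backward. After the program, seen must hold.
Before h := seen: seen
Before skip: seen
Then branch requires (g ==> (seen || h)) && ((!g) ==> ((!h) && seen)); else branch requires !h.
Before the if: (g ==> ((g ==> (seen || h)) && ((!g) ==> ((!h) && seen)))) && ((!g) ==> (!h))
Answer: WP = (g ==> ((g ==> (seen || h)) && ((!g) ==> ((!h) && seen)))) && ((!g) ==> (!h))


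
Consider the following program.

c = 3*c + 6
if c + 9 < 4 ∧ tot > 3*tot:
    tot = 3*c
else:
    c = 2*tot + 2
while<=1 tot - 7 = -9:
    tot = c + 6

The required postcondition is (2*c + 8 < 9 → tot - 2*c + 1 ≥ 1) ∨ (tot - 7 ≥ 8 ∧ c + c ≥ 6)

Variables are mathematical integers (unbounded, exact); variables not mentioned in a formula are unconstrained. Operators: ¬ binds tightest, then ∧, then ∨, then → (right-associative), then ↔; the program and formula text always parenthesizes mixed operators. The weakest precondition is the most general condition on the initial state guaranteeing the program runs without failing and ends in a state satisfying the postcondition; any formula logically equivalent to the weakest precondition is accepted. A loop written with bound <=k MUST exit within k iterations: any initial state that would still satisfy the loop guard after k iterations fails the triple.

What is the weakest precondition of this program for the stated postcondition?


Working backward. After the program, the postcondition (2*c + 8 < 9 → tot - 2*c + 1 ≥ 1) ∨ (tot - 7 ≥ 8 ∧ c + c ≥ 6) must hold; in canonical form it is (2*c < 1 → tot ≥ 2*c) ∨ (tot ≥ 15 ∧ 2*c ≥ 6).
Before the loop (bound <=1), unroll the exhaustion recursion (WP_0 = exit-now case; WP_j = one more guarded iteration, up to j = 1):
  WP_0: (¬(tot = -2)) ∧ ((2*c < 1 → tot ≥ 2*c) ∨ (tot ≥ 15 ∧ 2*c ≥ 6))
  WP_1: (tot = -2 → ((¬(c = -8)) ∧ ((2*c < 1 → c ≤ 6) ∨ (c ≥ 9 ∧ 2*c ≥ 6)))) ∧ ((¬(tot = -2)) → ((2*c < 1 → tot ≥ 2*c) ∨ (tot ≥ 15 ∧ 2*c ≥ 6)))
So before the loop: (tot = -2 → ((¬(c = -8)) ∧ ((2*c < 1 → c ≤ 6) ∨ (c ≥ 9 ∧ 2*c ≥ 6)))) ∧ ((¬(tot = -2)) → ((2*c < 1 → tot ≥ 2*c) ∨ (tot ≥ 15 ∧ 2*c ≥ 6)))
Then branch requires (3*c = -2 → ((¬(c = -8)) ∧ ((2*c < 1 → c ≤ 6) ∨ (c ≥ 9 ∧ 2*c ≥ 6)))) ∧ ((¬(3*c = -2)) → ((2*c < 1 → c ≥ 0) ∨ (3*c ≥ 15 ∧ 2*c ≥ 6))); else branch requires (tot = -2 → ((¬(2*tot = -10)) ∧ ((4*tot < -3 → 2*tot ≤ 4) ∨ (2*tot ≥ 7 ∧ 4*tot ≥ 2)))) ∧ ((¬(tot = -2)) → ((4*tot < -3 → 3*tot ≤ -4) ∨ (tot ≥ 15 ∧ 4*tot ≥ 2))).
Before the if: ((c < -5 ∧ 2*tot < 0) → ((3*c = -2 → ((¬(c = -8)) ∧ ((2*c < 1 → c ≤ 6) ∨ (c ≥ 9 ∧ 2*c ≥ 6)))) ∧ ((¬(3*c = -2)) → ((2*c < 1 → c ≥ 0) ∨ (3*c ≥ 15 ∧ 2*c ≥ 6))))) ∧ ((¬(c < -5 ∧ 2*tot < 0)) → ((tot = -2 → ((¬(2*tot = -10)) ∧ ((4*tot < -3 → 2*tot ≤ 4) ∨ (2*tot ≥ 7 ∧ 4*tot ≥ 2)))) ∧ ((¬(tot = -2)) → ((4*tot < -3 → 3*tot ≤ -4) ∨ (tot ≥ 15 ∧ 4*tot ≥ 2)))))
Before c := 3*c + 6: ((3*c < -11 ∧ 2*tot < 0) → ((9*c = -20 → ((¬(3*c = -14)) ∧ ((6*c < -11 → 3*c ≤ 0) ∨ (3*c ≥ 3 ∧ 6*c ≥ -6)))) ∧ ((¬(9*c = -20)) → ((6*c < -11 → 3*c ≥ -6) ∨ (9*c ≥ -3 ∧ 6*c ≥ -6))))) ∧ ((¬(3*c < -11 ∧ 2*tot < 0)) → ((tot = -2 → ((¬(2*tot = -10)) ∧ ((4*tot < -3 → 2*tot ≤ 4) ∨ (2*tot ≥ 7 ∧ 4*tot ≥ 2)))) ∧ ((¬(tot = -2)) → ((4*tot < -3 → 3*tot ≤ -4) ∨ (tot ≥ 15 ∧ 4*tot ≥ 2)))))
Answer: WP = ((3*c < -11 ∧ 2*tot < 0) → ((9*c = -20 → ((¬(3*c = -14)) ∧ ((6*c < -11 → 3*c ≤ 0) ∨ (3*c ≥ 3 ∧ 6*c ≥ -6)))) ∧ ((¬(9*c = -20)) → ((6*c < -11 → 3*c ≥ -6) ∨ (9*c ≥ -3 ∧ 6*c ≥ -6))))) ∧ ((¬(3*c < -11 ∧ 2*tot < 0)) → ((tot = -2 → ((¬(2*tot = -10)) ∧ ((4*tot < -3 → 2*tot ≤ 4) ∨ (2*tot ≥ 7 ∧ 4*tot ≥ 2)))) ∧ ((¬(tot = -2)) → ((4*tot < -3 → 3*tot ≤ -4) ∨ (tot ≥ 15 ∧ 4*tot ≥ 2)))))


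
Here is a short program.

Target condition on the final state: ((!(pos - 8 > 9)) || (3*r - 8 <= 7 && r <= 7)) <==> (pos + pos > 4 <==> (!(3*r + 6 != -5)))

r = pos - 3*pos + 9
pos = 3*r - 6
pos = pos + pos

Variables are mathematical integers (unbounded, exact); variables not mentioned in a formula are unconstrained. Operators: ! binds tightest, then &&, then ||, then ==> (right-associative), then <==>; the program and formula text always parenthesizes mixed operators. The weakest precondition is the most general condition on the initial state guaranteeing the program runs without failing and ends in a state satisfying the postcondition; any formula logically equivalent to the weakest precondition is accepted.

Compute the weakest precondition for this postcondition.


Working backward. After the program, the postcondition ((!(pos - 8 > 9)) || (3*r - 8 <= 7 && r <= 7)) <==> (pos + pos > 4 <==> (!(3*r + 6 != -5))) must hold; in canonical form it is ((!(pos > 17)) || (3*r <= 15 && r <= 7)) <==> (2*pos > 4 <==> (!(3*r != -11))).
Before pos := pos + pos: ((!(2*pos > 17)) || (3*r <= 15 && r <= 7)) <==> (4*pos > 4 <==> (!(3*r != -11)))
Before pos := 3*r - 6: ((!(6*r > 29)) || (3*r <= 15 && r <= 7)) <==> (12*r > 28 <==> (!(3*r != -11)))
Before r := pos - 3*pos + 9: ((!(12*pos < 25)) || (6*pos >= 12 && 2*pos >= 2)) <==> (24*pos < 80 <==> (!(6*pos != 38)))
Answer: WP = ((!(12*pos < 25)) || (6*pos >= 12 && 2*pos >= 2)) <==> (24*pos < 80 <==> (!(6*pos != 38)))


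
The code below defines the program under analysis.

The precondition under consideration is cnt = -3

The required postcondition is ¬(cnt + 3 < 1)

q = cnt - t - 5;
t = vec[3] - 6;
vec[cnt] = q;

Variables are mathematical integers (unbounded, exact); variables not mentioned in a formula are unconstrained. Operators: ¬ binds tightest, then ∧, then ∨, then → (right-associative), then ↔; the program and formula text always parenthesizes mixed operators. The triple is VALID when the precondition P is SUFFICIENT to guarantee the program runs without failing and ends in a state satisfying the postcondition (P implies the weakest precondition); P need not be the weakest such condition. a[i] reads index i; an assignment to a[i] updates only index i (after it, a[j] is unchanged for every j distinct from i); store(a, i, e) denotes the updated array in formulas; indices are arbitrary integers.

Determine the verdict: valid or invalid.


Working backward. After the program, the postcondition ¬(cnt + 3 < 1) must hold; in canonical form it is ¬(cnt < -2).
Before vec[cnt] := q: ¬(cnt < -2)
Before t := vec[3] - 6: ¬(cnt < -2)
Before q := cnt - t - 5: ¬(cnt < -2)
The weakest precondition is ¬(cnt < -2).
Check whether cnt = -3 implies it.
Countermodel: at the initial state cnt = -3, the precondition holds but the weakest precondition fails.
Answer: invalid


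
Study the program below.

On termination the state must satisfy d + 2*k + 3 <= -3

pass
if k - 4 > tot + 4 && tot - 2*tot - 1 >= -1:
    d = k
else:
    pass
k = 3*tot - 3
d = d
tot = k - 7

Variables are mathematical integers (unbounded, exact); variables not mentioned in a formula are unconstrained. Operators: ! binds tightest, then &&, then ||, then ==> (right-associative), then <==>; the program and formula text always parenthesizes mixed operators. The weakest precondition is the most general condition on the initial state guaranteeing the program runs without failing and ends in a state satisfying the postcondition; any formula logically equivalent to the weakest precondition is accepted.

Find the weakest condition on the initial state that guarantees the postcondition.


Working backward. After the program, the postcondition d + 2*k + 3 <= -3 must hold; in canonical form it is d + 2*k <= -6.
Before tot := k - 7: d + 2*k <= -6
Before d := d: d + 2*k <= -6
Before k := 3*tot - 3: d + 6*tot <= 0
Then branch requires k + 6*tot <= 0; else branch requires d + 6*tot <= 0.
Before the if: ((k > tot + 8 && tot <= 0) ==> k + 6*tot <= 0) && ((!(k > tot + 8 && tot <= 0)) ==> d + 6*tot <= 0)
Before skip: ((k > tot + 8 && tot <= 0) ==> k + 6*tot <= 0) && ((!(k > tot + 8 && tot <= 0)) ==> d + 6*tot <= 0)
Answer: WP = ((k > tot + 8 && tot <= 0) ==> k + 6*tot <= 0) && ((!(k > tot + 8 && tot <= 0)) ==> d + 6*tot <= 0)


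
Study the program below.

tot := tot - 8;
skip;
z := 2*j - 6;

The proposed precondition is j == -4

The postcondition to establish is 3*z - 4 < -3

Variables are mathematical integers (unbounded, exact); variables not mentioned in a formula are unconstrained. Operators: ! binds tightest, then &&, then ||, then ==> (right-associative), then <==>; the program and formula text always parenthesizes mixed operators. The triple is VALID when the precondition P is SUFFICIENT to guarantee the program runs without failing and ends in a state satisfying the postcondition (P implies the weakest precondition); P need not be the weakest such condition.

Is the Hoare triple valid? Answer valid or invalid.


Working backward. After the program, the postcondition 3*z - 4 < -3 must hold; in canonical form it is 3*z < 1.
Before z := 2*j - 6: 6*j < 19
Before skip: 6*j < 19
Before tot := tot - 8: 6*j < 19
The weakest precondition is 6*j < 19.
Check whether j == -4 implies it.
Every state satisfying the precondition satisfies the weakest precondition: the implication holds.
Answer: valid


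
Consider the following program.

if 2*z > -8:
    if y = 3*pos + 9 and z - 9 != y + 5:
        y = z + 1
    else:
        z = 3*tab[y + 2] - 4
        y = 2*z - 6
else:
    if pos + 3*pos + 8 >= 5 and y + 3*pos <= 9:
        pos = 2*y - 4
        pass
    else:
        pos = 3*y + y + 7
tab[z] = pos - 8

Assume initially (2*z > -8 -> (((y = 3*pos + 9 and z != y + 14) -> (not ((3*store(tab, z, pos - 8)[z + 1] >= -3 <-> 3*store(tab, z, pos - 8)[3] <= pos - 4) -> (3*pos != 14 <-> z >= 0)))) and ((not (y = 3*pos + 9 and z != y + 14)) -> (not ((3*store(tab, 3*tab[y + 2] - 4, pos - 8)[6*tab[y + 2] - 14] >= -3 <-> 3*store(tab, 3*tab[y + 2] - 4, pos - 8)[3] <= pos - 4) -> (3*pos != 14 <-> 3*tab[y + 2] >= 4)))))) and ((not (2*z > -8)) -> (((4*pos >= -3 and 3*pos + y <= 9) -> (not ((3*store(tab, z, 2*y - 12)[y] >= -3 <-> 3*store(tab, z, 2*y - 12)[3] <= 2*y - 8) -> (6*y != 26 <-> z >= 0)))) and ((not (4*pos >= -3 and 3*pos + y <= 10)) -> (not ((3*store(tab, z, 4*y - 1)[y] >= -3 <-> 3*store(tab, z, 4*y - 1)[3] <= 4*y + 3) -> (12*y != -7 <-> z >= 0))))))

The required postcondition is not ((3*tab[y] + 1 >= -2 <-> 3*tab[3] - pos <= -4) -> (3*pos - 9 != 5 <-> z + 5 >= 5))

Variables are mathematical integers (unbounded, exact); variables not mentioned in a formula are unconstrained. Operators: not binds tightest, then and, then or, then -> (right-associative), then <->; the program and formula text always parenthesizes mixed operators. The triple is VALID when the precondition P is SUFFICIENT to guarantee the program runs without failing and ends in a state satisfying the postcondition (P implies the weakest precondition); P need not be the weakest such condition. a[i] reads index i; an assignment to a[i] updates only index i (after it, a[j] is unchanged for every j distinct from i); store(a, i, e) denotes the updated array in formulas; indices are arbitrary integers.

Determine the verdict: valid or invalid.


Working backward. After the program, the postcondition not ((3*tab[y] + 1 >= -2 <-> 3*tab[3] - pos <= -4) -> (3*pos - 9 != 5 <-> z + 5 >= 5)) must hold; in canonical form it is not ((3*tab[y] >= -3 <-> 3*tab[3] <= pos - 4) -> (3*pos != 14 <-> z >= 0)).
Before tab[z] := pos - 8: not ((3*store(tab, z, pos - 8)[y] >= -3 <-> 3*store(tab, z, pos - 8)[3] <= pos - 4) -> (3*pos != 14 <-> z >= 0))
Then branch requires ((y = 3*pos + 9 and z != y + 14) -> (not ((3*store(tab, z, pos - 8)[z + 1] >= -3 <-> 3*store(tab, z, pos - 8)[3] <= pos - 4) -> (3*pos != 14 <-> z >= 0)))) and ((not (y = 3*pos + 9 and z != y + 14)) -> (not ((3*store(tab, 3*tab[y + 2] - 4, pos - 8)[6*tab[y + 2] - 14] >= -3 <-> 3*store(tab, 3*tab[y + 2] - 4, pos - 8)[3] <= pos - 4) -> (3*pos != 14 <-> 3*tab[y + 2] >= 4)))); else branch requires ((4*pos >= -3 and 3*pos + y <= 9) -> (not ((3*store(tab, z, 2*y - 12)[y] >= -3 <-> 3*store(tab, z, 2*y - 12)[3] <= 2*y - 8) -> (6*y != 26 <-> z >= 0)))) and ((not (4*pos >= -3 and 3*pos + y <= 9)) -> (not ((3*store(tab, z, 4*y - 1)[y] >= -3 <-> 3*store(tab, z, 4*y - 1)[3] <= 4*y + 3) -> (12*y != -7 <-> z >= 0)))).
Before the if: (2*z > -8 -> (((y = 3*pos + 9 and z != y + 14) -> (not ((3*store(tab, z, pos - 8)[z + 1] >= -3 <-> 3*store(tab, z, pos - 8)[3] <= pos - 4) -> (3*pos != 14 <-> z >= 0)))) and ((not (y = 3*pos + 9 and z != y + 14)) -> (not ((3*store(tab, 3*tab[y + 2] - 4, pos - 8)[6*tab[y + 2] - 14] >= -3 <-> 3*store(tab, 3*tab[y + 2] - 4, pos - 8)[3] <= pos - 4) -> (3*pos != 14 <-> 3*tab[y + 2] >= 4)))))) and ((not (2*z > -8)) -> (((4*pos >= -3 and 3*pos + y <= 9) -> (not ((3*store(tab, z, 2*y - 12)[y] >= -3 <-> 3*store(tab, z, 2*y - 12)[3] <= 2*y - 8) -> (6*y != 26 <-> z >= 0)))) and ((not (4*pos >= -3 and 3*pos + y <= 9)) -> (not ((3*store(tab, z, 4*y - 1)[y] >= -3 <-> 3*store(tab, z, 4*y - 1)[3] <= 4*y + 3) -> (12*y != -7 <-> z >= 0))))))
The weakest precondition is (2*z > -8 -> (((y = 3*pos + 9 and z != y + 14) -> (not ((3*store(tab, z, pos - 8)[z + 1] >= -3 <-> 3*store(tab, z, pos - 8)[3] <= pos - 4) -> (3*pos != 14 <-> z >= 0)))) and ((not (y = 3*pos + 9 and z != y + 14)) -> (not ((3*store(tab, 3*tab[y + 2] - 4, pos - 8)[6*tab[y + 2] - 14] >= -3 <-> 3*store(tab, 3*tab[y + 2] - 4, pos - 8)[3] <= pos - 4) -> (3*pos != 14 <-> 3*tab[y + 2] >= 4)))))) and ((not (2*z > -8)) -> (((4*pos >= -3 and 3*pos + y <= 9) -> (not ((3*store(tab, z, 2*y - 12)[y] >= -3 <-> 3*store(tab, z, 2*y - 12)[3] <= 2*y - 8) -> (6*y != 26 <-> z >= 0)))) and ((not (4*pos >= -3 and 3*pos + y <= 9)) -> (not ((3*store(tab, z, 4*y - 1)[y] >= -3 <-> 3*store(tab, z, 4*y - 1)[3] <= 4*y + 3) -> (12*y != -7 <-> z >= 0)))))).
Check whether (2*z > -8 -> (((y = 3*pos + 9 and z != y + 14) -> (not ((3*store(tab, z, pos - 8)[z + 1] >= -3 <-> 3*store(tab, z, pos - 8)[3] <= pos - 4) -> (3*pos != 14 <-> z >= 0)))) and ((not (y = 3*pos + 9 and z != y + 14)) -> (not ((3*store(tab, 3*tab[y + 2] - 4, pos - 8)[6*tab[y + 2] - 14] >= -3 <-> 3*store(tab, 3*tab[y + 2] - 4, pos - 8)[3] <= pos - 4) -> (3*pos != 14 <-> 3*tab[y + 2] >= 4)))))) and ((not (2*z > -8)) -> (((4*pos >= -3 and 3*pos + y <= 9) -> (not ((3*store(tab, z, 2*y - 12)[y] >= -3 <-> 3*store(tab, z, 2*y - 12)[3] <= 2*y - 8) -> (6*y != 26 <-> z >= 0)))) and ((not (4*pos >= -3 and 3*pos + y <= 10)) -> (not ((3*store(tab, z, 4*y - 1)[y] >= -3 <-> 3*store(tab, z, 4*y - 1)[3] <= 4*y + 3) -> (12*y != -7 <-> z >= 0)))))) implies it.
Countermodel: at the initial state pos = 4, tab = {[-4] = 2, [-3] = 2, [-2] = -1, [0] = 2, [2] = 2, [3] = -1, elsewhere 2}, y = -2, z = -4, the precondition holds but the weakest precondition fails.
Answer: invalid


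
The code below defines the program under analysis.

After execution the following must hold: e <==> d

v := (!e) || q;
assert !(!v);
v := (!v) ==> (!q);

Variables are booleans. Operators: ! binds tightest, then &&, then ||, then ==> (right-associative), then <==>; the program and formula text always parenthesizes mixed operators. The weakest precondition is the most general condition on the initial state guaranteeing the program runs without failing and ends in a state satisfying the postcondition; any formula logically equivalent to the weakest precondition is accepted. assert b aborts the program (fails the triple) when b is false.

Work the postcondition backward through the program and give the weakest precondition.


Working backward. After the program, e <==> d must hold.
Before v := (!v) ==> (!q): e <==> d
Before assert !(!v): v && (e <==> d)
Before v := (!e) || q: ((!e) || q) && (e <==> d)
Answer: WP = ((!e) || q) && (e <==> d)


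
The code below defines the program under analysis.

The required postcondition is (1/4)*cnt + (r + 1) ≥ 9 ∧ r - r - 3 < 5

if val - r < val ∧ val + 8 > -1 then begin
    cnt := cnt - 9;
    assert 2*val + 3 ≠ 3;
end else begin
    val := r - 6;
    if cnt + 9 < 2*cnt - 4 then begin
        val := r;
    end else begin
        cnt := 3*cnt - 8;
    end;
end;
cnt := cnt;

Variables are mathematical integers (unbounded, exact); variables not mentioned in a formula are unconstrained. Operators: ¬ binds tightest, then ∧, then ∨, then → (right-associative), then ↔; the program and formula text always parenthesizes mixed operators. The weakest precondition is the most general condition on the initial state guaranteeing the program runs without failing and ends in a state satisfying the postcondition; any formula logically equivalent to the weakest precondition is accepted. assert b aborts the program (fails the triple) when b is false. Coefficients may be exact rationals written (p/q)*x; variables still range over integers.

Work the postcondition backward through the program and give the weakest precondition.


Working backward. After the program, the postcondition (1/4)*cnt + (r + 1) ≥ 9 ∧ r - r - 3 < 5 must hold; in canonical form it is (1/4)*cnt + r ≥ 8.
Before cnt := cnt: (1/4)*cnt + r ≥ 8
Then branch requires 2*val ≠ 0 ∧ (1/4)*cnt + r ≥ 41/4; else branch requires (cnt > 13 → (1/4)*cnt + r ≥ 8) ∧ ((¬(cnt > 13)) → (3/4)*cnt + r ≥ 10).
Before the if: ((r > 0 ∧ val > -9) → (2*val ≠ 0 ∧ (1/4)*cnt + r ≥ 41/4)) ∧ ((¬(r > 0 ∧ val > -9)) → ((cnt > 13 → (1/4)*cnt + r ≥ 8) ∧ ((¬(cnt > 13)) → (3/4)*cnt + r ≥ 10)))
Answer: WP = ((r > 0 ∧ val > -9) → (2*val ≠ 0 ∧ (1/4)*cnt + r ≥ 41/4)) ∧ ((¬(r > 0 ∧ val > -9)) → ((cnt > 13 → (1/4)*cnt + r ≥ 8) ∧ ((¬(cnt > 13)) → (3/4)*cnt + r ≥ 10)))


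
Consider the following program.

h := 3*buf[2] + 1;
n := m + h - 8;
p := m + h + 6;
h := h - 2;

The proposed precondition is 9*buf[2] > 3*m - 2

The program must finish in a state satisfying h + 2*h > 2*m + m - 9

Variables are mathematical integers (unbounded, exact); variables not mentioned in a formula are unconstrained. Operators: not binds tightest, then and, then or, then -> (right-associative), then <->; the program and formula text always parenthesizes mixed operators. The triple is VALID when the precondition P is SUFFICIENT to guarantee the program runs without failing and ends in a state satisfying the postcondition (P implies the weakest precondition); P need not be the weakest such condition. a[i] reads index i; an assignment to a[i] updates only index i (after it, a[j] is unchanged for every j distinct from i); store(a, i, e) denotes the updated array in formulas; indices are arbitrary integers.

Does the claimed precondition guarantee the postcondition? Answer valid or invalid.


Working backward. After the program, the postcondition h + 2*h > 2*m + m - 9 must hold; in canonical form it is 3*h > 3*m - 9.
Before h := h - 2: 3*h > 3*m - 3
Before p := m + h + 6: 3*h > 3*m - 3
Before n := m + h - 8: 3*h > 3*m - 3
Before h := 3*buf[2] + 1: 9*buf[2] > 3*m - 6
The weakest precondition is 9*buf[2] > 3*m - 6.
Check whether 9*buf[2] > 3*m - 2 implies it.
Every state satisfying the precondition satisfies the weakest precondition: the implication holds.
Answer: valid


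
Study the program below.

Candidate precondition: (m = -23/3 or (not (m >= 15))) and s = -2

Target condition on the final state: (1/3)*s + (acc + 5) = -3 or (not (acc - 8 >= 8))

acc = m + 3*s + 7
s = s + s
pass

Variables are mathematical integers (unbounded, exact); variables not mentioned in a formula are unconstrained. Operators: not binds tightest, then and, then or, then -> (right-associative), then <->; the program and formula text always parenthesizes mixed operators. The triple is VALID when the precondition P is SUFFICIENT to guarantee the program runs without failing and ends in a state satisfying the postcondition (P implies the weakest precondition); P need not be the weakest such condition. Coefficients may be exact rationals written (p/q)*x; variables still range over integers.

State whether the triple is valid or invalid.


Working backward. After the program, the postcondition (1/3)*s + (acc + 5) = -3 or (not (acc - 8 >= 8)) must hold; in canonical form it is acc + (1/3)*s = -8 or (not (acc >= 16)).
Before skip: acc + (1/3)*s = -8 or (not (acc >= 16))
Before s := s + s: acc + (2/3)*s = -8 or (not (acc >= 16))
Before acc := m + 3*s + 7: m + (11/3)*s = -15 or (not (m + 3*s >= 9))
The weakest precondition is m + (11/3)*s = -15 or (not (m + 3*s >= 9)).
Check whether (m = -23/3 or (not (m >= 15))) and s = -2 implies it.
Every state satisfying the precondition satisfies the weakest precondition: the implication holds.
Answer: valid


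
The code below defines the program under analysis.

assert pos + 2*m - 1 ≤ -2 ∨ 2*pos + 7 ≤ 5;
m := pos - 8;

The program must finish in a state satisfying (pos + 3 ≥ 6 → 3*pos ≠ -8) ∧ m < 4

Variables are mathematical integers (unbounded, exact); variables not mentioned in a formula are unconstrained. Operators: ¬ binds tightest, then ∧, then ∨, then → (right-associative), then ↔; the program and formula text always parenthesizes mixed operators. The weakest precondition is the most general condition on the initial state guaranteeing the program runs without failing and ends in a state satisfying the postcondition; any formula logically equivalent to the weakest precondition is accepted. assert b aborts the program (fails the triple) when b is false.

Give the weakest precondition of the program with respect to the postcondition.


Working backward. After the program, the postcondition (pos + 3 ≥ 6 → 3*pos ≠ -8) ∧ m < 4 must hold; in canonical form it is (pos ≥ 3 → 3*pos ≠ -8) ∧ m < 4.
Before m := pos - 8: (pos ≥ 3 → 3*pos ≠ -8) ∧ pos < 12
Before assert pos + 2*m - 1 ≤ -2 ∨ 2*pos + 7 ≤ 5: (2*m + pos ≤ -1 ∨ 2*pos ≤ -2) ∧ (pos ≥ 3 → 3*pos ≠ -8) ∧ pos < 12
Answer: WP = (2*m + pos ≤ -1 ∨ 2*pos ≤ -2) ∧ (pos ≥ 3 → 3*pos ≠ -8) ∧ pos < 12


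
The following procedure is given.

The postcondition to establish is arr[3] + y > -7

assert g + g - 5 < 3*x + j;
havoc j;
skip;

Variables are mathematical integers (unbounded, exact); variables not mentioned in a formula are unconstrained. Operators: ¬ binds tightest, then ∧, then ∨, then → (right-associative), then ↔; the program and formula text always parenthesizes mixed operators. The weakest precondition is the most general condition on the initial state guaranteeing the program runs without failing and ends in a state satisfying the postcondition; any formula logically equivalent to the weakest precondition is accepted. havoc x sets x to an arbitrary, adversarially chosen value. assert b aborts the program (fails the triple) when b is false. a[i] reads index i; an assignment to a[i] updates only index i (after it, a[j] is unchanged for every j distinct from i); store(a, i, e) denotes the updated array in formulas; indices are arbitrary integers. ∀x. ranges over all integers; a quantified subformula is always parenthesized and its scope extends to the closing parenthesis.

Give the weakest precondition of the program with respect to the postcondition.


Working backward. After the program, arr[3] + y > -7 must hold.
Before skip: arr[3] + y > -7
Before havoc j: arr[3] + y > -7
Before assert g + g - 5 < 3*x + j: 2*g < j + 3*x + 5 ∧ arr[3] + y > -7
Answer: WP = 2*g < j + 3*x + 5 ∧ arr[3] + y > -7
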